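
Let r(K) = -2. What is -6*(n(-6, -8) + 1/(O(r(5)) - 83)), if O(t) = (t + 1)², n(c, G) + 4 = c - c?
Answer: 987/41 ≈ 24.073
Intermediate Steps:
n(c, G) = -4 (n(c, G) = -4 + (c - c) = -4 + 0 = -4)
O(t) = (1 + t)²
-6*(n(-6, -8) + 1/(O(r(5)) - 83)) = -6*(-4 + 1/((1 - 2)² - 83)) = -6*(-4 + 1/((-1)² - 83)) = -6*(-4 + 1/(1 - 83)) = -6*(-4 + 1/(-82)) = -6*(-4 - 1/82) = -6*(-329/82) = 987/41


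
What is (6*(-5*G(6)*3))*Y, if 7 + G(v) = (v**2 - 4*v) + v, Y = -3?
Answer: 2970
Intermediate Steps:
G(v) = -7 + v**2 - 3*v (G(v) = -7 + ((v**2 - 4*v) + v) = -7 + (v**2 - 3*v) = -7 + v**2 - 3*v)
(6*(-5*G(6)*3))*Y = (6*(-5*(-7 + 6**2 - 3*6)*3))*(-3) = (6*(-5*(-7 + 36 - 18)*3))*(-3) = (6*(-5*11*3))*(-3) = (6*(-55*3))*(-3) = (6*(-165))*(-3) = -990*(-3) = 2970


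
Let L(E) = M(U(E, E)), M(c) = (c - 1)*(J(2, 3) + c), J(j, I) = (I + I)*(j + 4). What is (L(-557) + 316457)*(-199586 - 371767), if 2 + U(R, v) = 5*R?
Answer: -4562965039485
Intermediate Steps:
J(j, I) = 2*I*(4 + j) (J(j, I) = (2*I)*(4 + j) = 2*I*(4 + j))
U(R, v) = -2 + 5*R
M(c) = (-1 + c)*(36 + c) (M(c) = (c - 1)*(2*3*(4 + 2) + c) = (-1 + c)*(2*3*6 + c) = (-1 + c)*(36 + c))
L(E) = -106 + (-2 + 5*E)**2 + 175*E (L(E) = -36 + (-2 + 5*E)**2 + 35*(-2 + 5*E) = -36 + (-2 + 5*E)**2 + (-70 + 175*E) = -106 + (-2 + 5*E)**2 + 175*E)
(L(-557) + 316457)*(-199586 - 371767) = ((-102 + 25*(-557)**2 + 155*(-557)) + 316457)*(-199586 - 371767) = ((-102 + 25*310249 - 86335) + 316457)*(-571353) = ((-102 + 7756225 - 86335) + 316457)*(-571353) = (7669788 + 316457)*(-571353) = 7986245*(-571353) = -4562965039485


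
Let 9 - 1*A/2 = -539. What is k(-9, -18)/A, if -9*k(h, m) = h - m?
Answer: -1/1096 ≈ -0.00091241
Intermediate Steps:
A = 1096 (A = 18 - 2*(-539) = 18 + 1078 = 1096)
k(h, m) = -h/9 + m/9 (k(h, m) = -(h - m)/9 = -h/9 + m/9)
k(-9, -18)/A = (-⅑*(-9) + (⅑)*(-18))/1096 = (1 - 2)*(1/1096) = -1*1/1096 = -1/1096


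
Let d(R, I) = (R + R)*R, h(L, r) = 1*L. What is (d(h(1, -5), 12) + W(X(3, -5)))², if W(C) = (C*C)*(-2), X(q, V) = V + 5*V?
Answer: 3232804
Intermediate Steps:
h(L, r) = L
d(R, I) = 2*R² (d(R, I) = (2*R)*R = 2*R²)
X(q, V) = 6*V
W(C) = -2*C² (W(C) = C²*(-2) = -2*C²)
(d(h(1, -5), 12) + W(X(3, -5)))² = (2*1² - 2*(6*(-5))²)² = (2*1 - 2*(-30)²)² = (2 - 2*900)² = (2 - 1800)² = (-1798)² = 3232804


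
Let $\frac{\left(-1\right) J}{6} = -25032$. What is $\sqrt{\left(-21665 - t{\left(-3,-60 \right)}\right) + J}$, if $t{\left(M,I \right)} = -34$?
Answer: $\sqrt{128561} \approx 358.55$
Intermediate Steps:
$J = 150192$ ($J = \left(-6\right) \left(-25032\right) = 150192$)
$\sqrt{\left(-21665 - t{\left(-3,-60 \right)}\right) + J} = \sqrt{\left(-21665 - -34\right) + 150192} = \sqrt{\left(-21665 + 34\right) + 150192} = \sqrt{-21631 + 150192} = \sqrt{128561}$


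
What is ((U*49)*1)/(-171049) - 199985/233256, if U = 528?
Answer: -40242033497/39898205544 ≈ -1.0086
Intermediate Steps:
((U*49)*1)/(-171049) - 199985/233256 = ((528*49)*1)/(-171049) - 199985/233256 = (25872*1)*(-1/171049) - 199985*1/233256 = 25872*(-1/171049) - 199985/233256 = -25872/171049 - 199985/233256 = -40242033497/39898205544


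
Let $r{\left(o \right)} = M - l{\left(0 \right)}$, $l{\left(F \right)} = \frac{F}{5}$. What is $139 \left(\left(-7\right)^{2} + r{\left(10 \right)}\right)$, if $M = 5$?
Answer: $7506$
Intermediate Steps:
$l{\left(F \right)} = \frac{F}{5}$ ($l{\left(F \right)} = F \frac{1}{5} = \frac{F}{5}$)
$r{\left(o \right)} = 5$ ($r{\left(o \right)} = 5 - \frac{1}{5} \cdot 0 = 5 - 0 = 5 + 0 = 5$)
$139 \left(\left(-7\right)^{2} + r{\left(10 \right)}\right) = 139 \left(\left(-7\right)^{2} + 5\right) = 139 \left(49 + 5\right) = 139 \cdot 54 = 7506$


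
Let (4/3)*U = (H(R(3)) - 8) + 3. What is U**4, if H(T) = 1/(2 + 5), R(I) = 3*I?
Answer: 6765201/38416 ≈ 176.10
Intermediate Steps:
H(T) = 1/7
U = -51/14 (U = 3*((1/7 - 8) + 3)/4 = 3*(-55/7 + 3)/4 = (3/4)*(-34/7) = -51/14 ≈ -3.6429)
U**4 = (-51/14)**4 = 6765201/38416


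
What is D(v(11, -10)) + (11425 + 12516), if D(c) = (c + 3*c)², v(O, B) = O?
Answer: 25877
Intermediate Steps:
D(c) = 16*c² (D(c) = (4*c)² = 16*c²)
D(v(11, -10)) + (11425 + 12516) = 16*11² + (11425 + 12516) = 16*121 + 23941 = 1936 + 23941 = 25877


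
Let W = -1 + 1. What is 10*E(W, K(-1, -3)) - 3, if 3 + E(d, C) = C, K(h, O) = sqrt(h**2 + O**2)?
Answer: -33 + 10*sqrt(10) ≈ -1.3772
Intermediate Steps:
W = 0
K(h, O) = sqrt(O**2 + h**2)
E(d, C) = -3 + C
10*E(W, K(-1, -3)) - 3 = 10*(-3 + sqrt((-3)**2 + (-1)**2)) - 3 = 10*(-3 + sqrt(9 + 1)) - 3 = 10*(-3 + sqrt(10)) - 3 = (-30 + 10*sqrt(10)) - 3 = -33 + 10*sqrt(10)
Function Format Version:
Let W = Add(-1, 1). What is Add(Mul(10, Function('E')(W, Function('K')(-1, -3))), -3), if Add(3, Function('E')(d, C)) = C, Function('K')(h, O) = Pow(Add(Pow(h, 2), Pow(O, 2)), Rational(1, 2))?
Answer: Add(-33, Mul(10, Pow(10, Rational(1, 2)))) ≈ -1.3772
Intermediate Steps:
W = 0
Function('K')(h, O) = Pow(Add(Pow(O, 2), Pow(h, 2)), Rational(1, 2))
Function('E')(d, C) = Add(-3, C)
Add(Mul(10, Function('E')(W, Function('K')(-1, -3))), -3) = Add(Mul(10, Add(-3, Pow(Add(Pow(-3, 2), Pow(-1, 2)), Rational(1, 2)))), -3) = Add(Mul(10, Add(-3, Pow(Add(9, 1), Rational(1, 2)))), -3) = Add(Mul(10, Add(-3, Pow(10, Rational(1, 2)))), -3) = Add(Add(-30, Mul(10, Pow(10, Rational(1, 2)))), -3) = Add(-33, Mul(10, Pow(10, Rational(1, 2))))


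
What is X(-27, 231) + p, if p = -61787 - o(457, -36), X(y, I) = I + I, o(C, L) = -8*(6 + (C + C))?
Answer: -53965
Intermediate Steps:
o(C, L) = -48 - 16*C (o(C, L) = -8*(6 + 2*C) = -48 - 16*C)
X(y, I) = 2*I
p = -54427 (p = -61787 - (-48 - 16*457) = -61787 - (-48 - 7312) = -61787 - 1*(-7360) = -61787 + 7360 = -54427)
X(-27, 231) + p = 2*231 - 54427 = 462 - 54427 = -53965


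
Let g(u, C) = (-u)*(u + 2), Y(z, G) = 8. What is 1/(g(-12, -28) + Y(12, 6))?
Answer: -1/112 ≈ -0.0089286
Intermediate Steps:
g(u, C) = -u*(2 + u) (g(u, C) = (-u)*(2 + u) = -u*(2 + u))
1/(g(-12, -28) + Y(12, 6)) = 1/(-1*(-12)*(2 - 12) + 8) = 1/(-1*(-12)*(-10) + 8) = 1/(-120 + 8) = 1/(-112) = -1/112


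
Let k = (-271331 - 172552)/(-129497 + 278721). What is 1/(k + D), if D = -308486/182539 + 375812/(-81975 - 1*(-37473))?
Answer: -606099433325736/7945609417138867 ≈ -0.076281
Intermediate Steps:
k = -443883/149224 ≈ -2.9746
D = -41164295320/4061675289 (D = -308486*1/182539 + 375812/(-81975 + 37473) = -308486/182539 + 375812/(-44502) = -308486/182539 + 375812*(-1/44502) = -308486/182539 - 187906/22251 = -41164295320/4061675289 ≈ -10.135)
1/(k + D) = 1/(-443883/149224 - 41164295320/4061675289) = 1/(-7945609417138867/606099433325736) = -606099433325736/7945609417138867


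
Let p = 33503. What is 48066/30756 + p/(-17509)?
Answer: -31471779/89751134 ≈ -0.35066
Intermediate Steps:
48066/30756 + p/(-17509) = 48066/30756 + 33503/(-17509) = 48066*(1/30756) + 33503*(-1/17509) = 8011/5126 - 33503/17509 = -31471779/89751134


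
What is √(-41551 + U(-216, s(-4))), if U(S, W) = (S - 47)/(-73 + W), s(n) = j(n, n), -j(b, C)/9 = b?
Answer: 2*I*√14218397/37 ≈ 203.82*I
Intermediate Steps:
j(b, C) = -9*b
s(n) = -9*n
U(S, W) = (-47 + S)/(-73 + W)
√(-41551 + U(-216, s(-4))) = √(-41551 + (-47 - 216)/(-73 - 9*(-4))) = √(-41551 - 263/(-73 + 36)) = √(-41551 - 263/(-37)) = √(-41551 - 1/37*(-263)) = √(-41551 + 263/37) = √(-1537124/37) = 2*I*√14218397/37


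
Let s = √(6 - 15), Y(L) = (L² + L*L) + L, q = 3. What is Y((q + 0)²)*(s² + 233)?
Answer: 38304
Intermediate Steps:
Y(L) = L + 2*L² (Y(L) = (L² + L²) + L = 2*L² + L = L + 2*L²)
s = 3*I (s = √(-9) = 3*I ≈ 3.0*I)
Y((q + 0)²)*(s² + 233) = ((3 + 0)²*(1 + 2*(3 + 0)²))*((3*I)² + 233) = (3²*(1 + 2*3²))*(-9 + 233) = (9*(1 + 2*9))*224 = (9*(1 + 18))*224 = (9*19)*224 = 171*224 = 38304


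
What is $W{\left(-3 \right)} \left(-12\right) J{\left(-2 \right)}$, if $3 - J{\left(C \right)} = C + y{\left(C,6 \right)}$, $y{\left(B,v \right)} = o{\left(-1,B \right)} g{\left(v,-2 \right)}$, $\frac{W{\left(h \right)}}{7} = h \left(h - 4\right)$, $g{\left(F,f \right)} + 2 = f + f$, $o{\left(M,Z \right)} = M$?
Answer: $1764$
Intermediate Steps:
$g{\left(F,f \right)} = -2 + 2 f$ ($g{\left(F,f \right)} = -2 + \left(f + f\right) = -2 + 2 f$)
$W{\left(h \right)} = 7 h \left(-4 + h\right)$ ($W{\left(h \right)} = 7 h \left(h - 4\right) = 7 h \left(-4 + h\right)$)
$y{\left(B,v \right)} = 6$ ($y{\left(B,v \right)} = - (-2 + 2 \left(-2\right)) = - (-2 - 4) = \left(-1\right) \left(-6\right) = 6$)
$J{\left(C \right)} = -3 - C$ ($J{\left(C \right)} = 3 - \left(C + 6\right) = 3 - \left(6 + C\right) = -3 - C$)
$W{\left(-3 \right)} \left(-12\right) J{\left(-2 \right)} = 7 \left(-3\right) \left(-4 - 3\right) \left(-12\right) \left(-3 - -2\right) = 7 \left(-3\right) \left(-7\right) \left(-12\right) \left(-3 + 2\right) = 147 \left(-12\right) \left(-1\right) = \left(-1764\right) \left(-1\right) = 1764$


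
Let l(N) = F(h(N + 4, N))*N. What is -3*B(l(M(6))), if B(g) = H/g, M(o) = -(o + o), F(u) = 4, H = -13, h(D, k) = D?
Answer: -13/16 ≈ -0.81250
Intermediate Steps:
M(o) = -2*o
l(N) = 4*N
B(g) = -13/g
-3*B(l(M(6))) = -(-39)/(4*(-2*6)) = -(-39)/(4*(-12)) = -(-39)/(-48) = -(-39)*(-1)/48 = -3*13/48 = -13/16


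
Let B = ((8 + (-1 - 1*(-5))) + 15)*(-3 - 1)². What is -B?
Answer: -432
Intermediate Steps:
B = 432 (B = ((8 + (-1 + 5)) + 15)*(-4)² = ((8 + 4) + 15)*16 = (12 + 15)*16 = 27*16 = 432)
-B = -1*432 = -432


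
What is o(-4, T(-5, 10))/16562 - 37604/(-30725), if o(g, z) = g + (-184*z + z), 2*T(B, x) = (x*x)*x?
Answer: -156333068/36347675 ≈ -4.3010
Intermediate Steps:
T(B, x) = x³/2 (T(B, x) = ((x*x)*x)/2 = (x²*x)/2 = x³/2)
o(g, z) = g - 183*z
o(-4, T(-5, 10))/16562 - 37604/(-30725) = (-4 - 183*10³/2)/16562 - 37604/(-30725) = (-4 - 183*1000/2)*(1/16562) - 37604*(-1/30725) = (-4 - 183*500)*(1/16562) + 37604/30725 = (-4 - 91500)*(1/16562) + 37604/30725 = -91504*1/16562 + 37604/30725 = -6536/1183 + 37604/30725 = -156333068/36347675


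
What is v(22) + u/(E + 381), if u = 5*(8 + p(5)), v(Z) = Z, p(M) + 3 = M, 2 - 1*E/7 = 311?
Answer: 19577/891 ≈ 21.972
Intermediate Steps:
E = -2163 (E = 14 - 7*311 = 14 - 2177 = -2163)
p(M) = -3 + M
u = 50 (u = 5*(8 + (-3 + 5)) = 5*(8 + 2) = 5*10 = 50)
v(22) + u/(E + 381) = 22 + 50/(-2163 + 381) = 22 + 50/(-1782) = 22 + 50*(-1/1782) = 22 - 25/891 = 19577/891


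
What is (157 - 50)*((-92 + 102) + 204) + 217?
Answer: 23115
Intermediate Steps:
(157 - 50)*((-92 + 102) + 204) + 217 = 107*(10 + 204) + 217 = 107*214 + 217 = 22898 + 217 = 23115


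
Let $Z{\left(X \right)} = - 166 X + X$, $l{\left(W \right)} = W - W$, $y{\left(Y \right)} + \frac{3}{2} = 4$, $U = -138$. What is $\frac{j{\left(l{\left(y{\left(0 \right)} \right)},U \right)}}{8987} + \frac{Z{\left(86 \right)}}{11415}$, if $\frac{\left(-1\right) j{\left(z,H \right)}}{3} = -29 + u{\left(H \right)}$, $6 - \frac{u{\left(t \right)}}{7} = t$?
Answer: $- \frac{976069}{621737} \approx -1.5699$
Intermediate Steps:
$y{\left(Y \right)} = \frac{5}{2}$ ($y{\left(Y \right)} = - \frac{3}{2} + 4 = \frac{5}{2}$)
$u{\left(t \right)} = 42 - 7 t$
$l{\left(W \right)} = 0$
$Z{\left(X \right)} = - 165 X$
$j{\left(z,H \right)} = -39 + 21 H$ ($j{\left(z,H \right)} = - 3 \left(-29 - \left(-42 + 7 H\right)\right) = - 3 \left(13 - 7 H\right) = -39 + 21 H$)
$\frac{j{\left(l{\left(y{\left(0 \right)} \right)},U \right)}}{8987} + \frac{Z{\left(86 \right)}}{11415} = \frac{-39 + 21 \left(-138\right)}{8987} + \frac{\left(-165\right) 86}{11415} = \left(-39 - 2898\right) \frac{1}{8987} - \frac{946}{761} = \left(-2937\right) \frac{1}{8987} - \frac{946}{761} = - \frac{267}{817} - \frac{946}{761} = - \frac{976069}{621737}$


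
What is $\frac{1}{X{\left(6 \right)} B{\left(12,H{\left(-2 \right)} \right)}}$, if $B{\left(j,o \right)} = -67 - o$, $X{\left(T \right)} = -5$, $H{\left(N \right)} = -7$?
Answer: $\frac{1}{300} \approx 0.0033333$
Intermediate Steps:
$\frac{1}{X{\left(6 \right)} B{\left(12,H{\left(-2 \right)} \right)}} = \frac{1}{\left(-5\right) \left(-67 - -7\right)} = \frac{1}{\left(-5\right) \left(-67 + 7\right)} = \frac{1}{\left(-5\right) \left(-60\right)} = \frac{1}{300}$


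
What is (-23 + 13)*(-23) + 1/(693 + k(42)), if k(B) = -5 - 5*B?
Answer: 109941/478 ≈ 230.00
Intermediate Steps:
(-23 + 13)*(-23) + 1/(693 + k(42)) = (-23 + 13)*(-23) + 1/(693 + (-5 - 5*42)) = -10*(-23) + 1/(693 + (-5 - 210)) = 230 + 1/(693 - 215) = 230 + 1/478 = 109941/478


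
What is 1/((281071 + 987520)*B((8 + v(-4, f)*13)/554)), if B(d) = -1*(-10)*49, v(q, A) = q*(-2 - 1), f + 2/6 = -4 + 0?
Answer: 1/621609590 ≈ 1.6087e-9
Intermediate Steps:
f = -13/3 (f = -⅓ + (-4 + 0) = -⅓ - 4 = -13/3 ≈ -4.3333)
v(q, A) = -3*q (v(q, A) = q*(-3) = -3*q)
B(d) = 490 (B(d) = 10*49 = 490)
1/((281071 + 987520)*B((8 + v(-4, f)*13)/554)) = 1/((281071 + 987520)*490) = (1/490)/1268591 = (1/1268591)*(1/490) = 1/621609590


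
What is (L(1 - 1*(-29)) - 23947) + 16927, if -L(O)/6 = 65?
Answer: -7410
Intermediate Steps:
L(O) = -390 (L(O) = -6*65 = -390)
(L(1 - 1*(-29)) - 23947) + 16927 = (-390 - 23947) + 16927 = -24337 + 16927 = -7410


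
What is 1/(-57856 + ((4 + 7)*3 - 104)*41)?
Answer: -1/60767 ≈ -1.6456e-5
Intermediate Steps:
1/(-57856 + ((4 + 7)*3 - 104)*41) = 1/(-57856 + (11*3 - 104)*41) = 1/(-57856 + (33 - 104)*41) = 1/(-57856 - 71*41) = 1/(-57856 - 2911) = 1/(-60767) = -1/60767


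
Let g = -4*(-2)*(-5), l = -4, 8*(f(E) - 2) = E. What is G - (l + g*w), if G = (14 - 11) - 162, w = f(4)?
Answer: -55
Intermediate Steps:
f(E) = 2 + E/8
w = 5/2 (w = 2 + (⅛)*4 = 2 + ½ = 5/2 ≈ 2.5000)
g = -40 (g = 8*(-5) = -40)
G = -159 (G = 3 - 162 = -159)
G - (l + g*w) = -159 - (-4 - 40*5/2) = -159 - (-4 - 100) = -159 - 1*(-104) = -159 + 104 = -55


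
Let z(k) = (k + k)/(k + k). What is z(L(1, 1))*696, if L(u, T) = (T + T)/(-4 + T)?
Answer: 696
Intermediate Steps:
L(u, T) = 2*T/(-4 + T) (L(u, T) = (2*T)/(-4 + T) = 2*T/(-4 + T))
z(k) = 1 (z(k) = (2*k)/((2*k)) = (2*k)*(1/(2*k)) = 1)
z(L(1, 1))*696 = 1*696 = 696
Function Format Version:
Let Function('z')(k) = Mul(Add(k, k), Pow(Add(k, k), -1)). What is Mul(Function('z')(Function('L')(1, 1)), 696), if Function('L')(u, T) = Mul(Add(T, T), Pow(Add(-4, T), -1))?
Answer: 696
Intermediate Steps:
Function('L')(u, T) = Mul(2, T, Pow(Add(-4, T), -1)) (Function('L')(u, T) = Mul(Mul(2, T), Pow(Add(-4, T), -1)) = Mul(2, T, Pow(Add(-4, T), -1)))
Function('z')(k) = 1 (Function('z')(k) = Mul(Mul(2, k), Pow(Mul(2, k), -1)) = Mul(Mul(2, k), Mul(Rational(1, 2), Pow(k, -1))) = 1)
Mul(Function('z')(Function('L')(1, 1)), 696) = Mul(1, 696) = 696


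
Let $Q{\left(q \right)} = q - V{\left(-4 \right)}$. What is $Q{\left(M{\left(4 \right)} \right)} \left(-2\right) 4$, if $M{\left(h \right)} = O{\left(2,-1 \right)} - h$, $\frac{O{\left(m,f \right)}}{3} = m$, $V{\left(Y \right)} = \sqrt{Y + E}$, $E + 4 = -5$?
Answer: $-16 + 8 i \sqrt{13} \approx -16.0 + 28.844 i$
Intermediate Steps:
$E = -9$ ($E = -4 - 5 = -9$)
$V{\left(Y \right)} = \sqrt{-9 + Y}$ ($V{\left(Y \right)} = \sqrt{Y - 9} = \sqrt{-9 + Y}$)
$O{\left(m,f \right)} = 3 m$
$M{\left(h \right)} = 6 - h$ ($M{\left(h \right)} = 3 \cdot 2 - h = 6 - h$)
$Q{\left(q \right)} = q - i \sqrt{13}$ ($Q{\left(q \right)} = q - \sqrt{-9 - 4} = q - \sqrt{-13} = q - i \sqrt{13}$)
$Q{\left(M{\left(4 \right)} \right)} \left(-2\right) 4 = \left(\left(6 - 4\right) - i \sqrt{13}\right) \left(-2\right) 4 = \left(2 - i \sqrt{13}\right) \left(-2\right) 4 = \left(-4 + 2 i \sqrt{13}\right) 4 = -16 + 8 i \sqrt{13}$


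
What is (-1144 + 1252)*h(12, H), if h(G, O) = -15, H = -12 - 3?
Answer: -1620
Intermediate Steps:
H = -15
(-1144 + 1252)*h(12, H) = (-1144 + 1252)*(-15) = 108*(-15) = -1620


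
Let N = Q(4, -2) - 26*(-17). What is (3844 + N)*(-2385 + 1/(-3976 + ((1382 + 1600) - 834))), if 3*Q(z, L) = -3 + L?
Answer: -56036265193/5484 ≈ -1.0218e+7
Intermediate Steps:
Q(z, L) = -1 + L/3 (Q(z, L) = (-3 + L)/3 = -1 + L/3)
N = 1321/3 (N = (-1 + (⅓)*(-2)) - 26*(-17) = (-1 - ⅔) + 442 = -5/3 + 442 = 1321/3 ≈ 440.33)
(3844 + N)*(-2385 + 1/(-3976 + ((1382 + 1600) - 834))) = (3844 + 1321/3)*(-2385 + 1/(-3976 + ((1382 + 1600) - 834))) = 12853*(-2385 + 1/(-3976 + (2982 - 834)))/3 = 12853*(-2385 + 1/(-3976 + 2148))/3 = 12853*(-2385 + 1/(-1828))/3 = 12853*(-2385 - 1/1828)/3 = (12853/3)*(-4359781/1828) = -56036265193/5484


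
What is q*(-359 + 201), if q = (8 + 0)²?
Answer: -10112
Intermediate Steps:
q = 64 (q = 8² = 64)
q*(-359 + 201) = 64*(-359 + 201) = 64*(-158) = -10112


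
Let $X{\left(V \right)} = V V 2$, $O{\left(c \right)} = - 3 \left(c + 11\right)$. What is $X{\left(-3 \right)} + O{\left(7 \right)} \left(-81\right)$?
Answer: $4392$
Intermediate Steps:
$O{\left(c \right)} = -33 - 3 c$ ($O{\left(c \right)} = - 3 \left(11 + c\right) = -33 - 3 c$)
$X{\left(V \right)} = 2 V^{2}$ ($X{\left(V \right)} = V^{2} \cdot 2 = 2 V^{2}$)
$X{\left(-3 \right)} + O{\left(7 \right)} \left(-81\right) = 2 \left(-3\right)^{2} + \left(-33 - 21\right) \left(-81\right) = 2 \cdot 9 + \left(-33 - 21\right) \left(-81\right) = 18 - -4374 = 18 + 4374 = 4392$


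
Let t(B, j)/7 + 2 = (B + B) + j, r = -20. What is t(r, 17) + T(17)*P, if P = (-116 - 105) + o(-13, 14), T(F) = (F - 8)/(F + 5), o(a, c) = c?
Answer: -5713/22 ≈ -259.68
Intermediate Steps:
t(B, j) = -14 + 7*j + 14*B (t(B, j) = -14 + 7*((B + B) + j) = -14 + 7*(2*B + j) = -14 + 7*(j + 2*B) = -14 + (7*j + 14*B) = -14 + 7*j + 14*B)
T(F) = (-8 + F)/(5 + F)
P = -207 (P = (-116 - 105) + 14 = -221 + 14 = -207)
t(r, 17) + T(17)*P = (-14 + 7*17 + 14*(-20)) + ((-8 + 17)/(5 + 17))*(-207) = (-14 + 119 - 280) + (9/22)*(-207) = -175 + ((1/22)*9)*(-207) = -175 + (9/22)*(-207) = -175 - 1863/22 = -5713/22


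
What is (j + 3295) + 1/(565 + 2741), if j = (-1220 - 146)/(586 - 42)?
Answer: 1480355857/449616 ≈ 3292.5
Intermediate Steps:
j = -683/272 (j = -1366/544 = -1366*1/544 = -683/272 ≈ -2.5110)
(j + 3295) + 1/(565 + 2741) = (-683/272 + 3295) + 1/(565 + 2741) = 895557/272 + 1/3306 = 1480355857/449616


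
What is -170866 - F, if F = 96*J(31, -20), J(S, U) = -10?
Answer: -169906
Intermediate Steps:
F = -960 (F = 96*(-10) = -960)
-170866 - F = -170866 - 1*(-960) = -170866 + 960 = -169906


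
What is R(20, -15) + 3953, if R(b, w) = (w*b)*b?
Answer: -2047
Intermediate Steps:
R(b, w) = w*b² (R(b, w) = (b*w)*b = w*b²)
R(20, -15) + 3953 = -15*20² + 3953 = -15*400 + 3953 = -6000 + 3953 = -2047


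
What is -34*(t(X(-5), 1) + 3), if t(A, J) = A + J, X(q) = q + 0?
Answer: 34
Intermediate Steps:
X(q) = q
-34*(t(X(-5), 1) + 3) = -34*((-5 + 1) + 3) = -34*(-4 + 3) = -34*(-1) = 34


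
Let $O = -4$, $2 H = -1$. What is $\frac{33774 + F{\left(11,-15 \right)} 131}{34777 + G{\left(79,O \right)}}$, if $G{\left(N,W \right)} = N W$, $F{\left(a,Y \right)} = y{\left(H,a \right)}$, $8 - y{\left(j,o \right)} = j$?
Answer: $\frac{69775}{68922} \approx 1.0124$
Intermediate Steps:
$H = - \frac{1}{2}$ ($H = \frac{1}{2} \left(-1\right) = - \frac{1}{2} \approx -0.5$)
$y{\left(j,o \right)} = 8 - j$
$F{\left(a,Y \right)} = \frac{17}{2}$ ($F{\left(a,Y \right)} = 8 - - \frac{1}{2} = 8 + \frac{1}{2} = \frac{17}{2}$)
$\frac{33774 + F{\left(11,-15 \right)} 131}{34777 + G{\left(79,O \right)}} = \frac{33774 + \frac{17}{2} \cdot 131}{34777 + 79 \left(-4\right)} = \frac{33774 + \frac{2227}{2}}{34777 - 316} = \frac{69775}{2 \cdot 34461} = \frac{69775}{2} \cdot \frac{1}{34461} = \frac{69775}{68922}$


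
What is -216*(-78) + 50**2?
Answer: 19348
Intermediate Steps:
-216*(-78) + 50**2 = 16848 + 2500 = 19348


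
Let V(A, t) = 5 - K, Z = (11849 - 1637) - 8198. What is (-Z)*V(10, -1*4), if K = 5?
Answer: 0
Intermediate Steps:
Z = 2014 (Z = 10212 - 8198 = 2014)
V(A, t) = 0 (V(A, t) = 5 - 1*5 = 5 - 5 = 0)
(-Z)*V(10, -1*4) = -1*2014*0 = -2014*0 = 0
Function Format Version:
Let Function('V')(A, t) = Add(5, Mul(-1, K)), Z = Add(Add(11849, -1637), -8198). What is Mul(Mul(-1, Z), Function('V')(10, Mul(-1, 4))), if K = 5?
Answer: 0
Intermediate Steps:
Z = 2014 (Z = Add(10212, -8198) = 2014)
Function('V')(A, t) = 0 (Function('V')(A, t) = Add(5, Mul(-1, 5)) = Add(5, -5) = 0)
Mul(Mul(-1, Z), Function('V')(10, Mul(-1, 4))) = Mul(Mul(-1, 2014), 0) = Mul(-2014, 0) = 0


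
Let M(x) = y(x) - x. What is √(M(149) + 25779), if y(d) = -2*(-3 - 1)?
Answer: √25638 ≈ 160.12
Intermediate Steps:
y(d) = 8 (y(d) = -2*(-4) = 8)
M(x) = 8 - x
√(M(149) + 25779) = √((8 - 1*149) + 25779) = √((8 - 149) + 25779) = √(-141 + 25779) = √25638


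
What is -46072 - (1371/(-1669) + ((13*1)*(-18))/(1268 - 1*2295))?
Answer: -6074561005/131851 ≈ -46071.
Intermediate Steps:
-46072 - (1371/(-1669) + ((13*1)*(-18))/(1268 - 1*2295)) = -46072 - (1371*(-1/1669) + (13*(-18))/(1268 - 2295)) = -46072 - (-1371/1669 - 234/(-1027)) = -46072 - (-1371/1669 - 234*(-1/1027)) = -46072 - (-1371/1669 + 18/79) = -46072 - 1*(-78267/131851) = -46072 + 78267/131851 = -6074561005/131851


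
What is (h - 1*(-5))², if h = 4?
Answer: 81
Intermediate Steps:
(h - 1*(-5))² = (4 - 1*(-5))² = (4 + 5)² = 9² = 81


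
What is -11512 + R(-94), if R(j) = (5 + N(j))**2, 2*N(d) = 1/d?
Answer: -405998407/35344 ≈ -11487.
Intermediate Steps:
N(d) = 1/(2*d) (N(d) = (1/d)/2 = 1/(2*d))
R(j) = (5 + 1/(2*j))**2
-11512 + R(-94) = -11512 + (1/4)*(1 + 10*(-94))**2/(-94)**2 = -11512 + (1/4)*(1/8836)*(1 - 940)**2 = -11512 + (1/4)*(1/8836)*(-939)**2 = -11512 + (1/4)*(1/8836)*881721 = -11512 + 881721/35344 = -405998407/35344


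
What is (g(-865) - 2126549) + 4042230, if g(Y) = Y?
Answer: 1914816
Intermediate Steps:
(g(-865) - 2126549) + 4042230 = (-865 - 2126549) + 4042230 = -2127414 + 4042230 = 1914816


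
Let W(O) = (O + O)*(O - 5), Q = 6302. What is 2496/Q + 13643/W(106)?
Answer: 69711269/67469212 ≈ 1.0332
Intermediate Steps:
W(O) = 2*O*(-5 + O) (W(O) = (2*O)*(-5 + O) = 2*O*(-5 + O))
2496/Q + 13643/W(106) = 2496/6302 + 13643/((2*106*(-5 + 106))) = 2496*(1/6302) + 13643/((2*106*101)) = 1248/3151 + 13643/21412 = 69711269/67469212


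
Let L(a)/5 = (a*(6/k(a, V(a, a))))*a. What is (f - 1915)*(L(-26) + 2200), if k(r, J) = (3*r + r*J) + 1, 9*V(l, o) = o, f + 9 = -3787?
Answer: 828780320/17 ≈ 4.8752e+7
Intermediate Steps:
f = -3796 (f = -9 - 3787 = -3796)
V(l, o) = o/9
k(r, J) = 1 + 3*r + J*r (k(r, J) = (3*r + J*r) + 1 = 1 + 3*r + J*r)
L(a) = 30*a**2/(1 + 3*a + a**2/9) (L(a) = 5*((a*(6/(1 + 3*a + (a/9)*a)))*a) = 5*((a*(6/(1 + 3*a + a**2/9)))*a) = 5*((6*a/(1 + 3*a + a**2/9))*a) = 5*(6*a**2/(1 + 3*a + a**2/9)) = 30*a**2/(1 + 3*a + a**2/9))
(f - 1915)*(L(-26) + 2200) = (-3796 - 1915)*(270*(-26)**2/(9 + (-26)**2 + 27*(-26)) + 2200) = -5711*(270*676/(9 + 676 - 702) + 2200) = -5711*(270*676/(-17) + 2200) = -5711*(270*676*(-1/17) + 2200) = -5711*(-182520/17 + 2200) = -5711*(-145120/17) = 828780320/17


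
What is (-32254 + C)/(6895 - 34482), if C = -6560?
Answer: 38814/27587 ≈ 1.4070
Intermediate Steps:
(-32254 + C)/(6895 - 34482) = (-32254 - 6560)/(6895 - 34482) = -38814/(-27587) = -38814*(-1/27587) = 38814/27587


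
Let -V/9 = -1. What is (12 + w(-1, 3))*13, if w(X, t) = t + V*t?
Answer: 546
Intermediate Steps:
V = 9 (V = -9*(-1) = 9)
w(X, t) = 10*t (w(X, t) = t + 9*t = 10*t)
(12 + w(-1, 3))*13 = (12 + 10*3)*13 = (12 + 30)*13 = 42*13 = 546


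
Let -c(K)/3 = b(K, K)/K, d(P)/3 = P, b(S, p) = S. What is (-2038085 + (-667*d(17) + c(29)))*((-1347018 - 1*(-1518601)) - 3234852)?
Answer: 6347415011245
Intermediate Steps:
d(P) = 3*P
c(K) = -3 (c(K) = -3*K/K = -3*1 = -3)
(-2038085 + (-667*d(17) + c(29)))*((-1347018 - 1*(-1518601)) - 3234852) = (-2038085 + (-2001*17 - 3))*((-1347018 - 1*(-1518601)) - 3234852) = (-2038085 + (-667*51 - 3))*((-1347018 + 1518601) - 3234852) = (-2038085 + (-34017 - 3))*(171583 - 3234852) = (-2038085 - 34020)*(-3063269) = -2072105*(-3063269) = 6347415011245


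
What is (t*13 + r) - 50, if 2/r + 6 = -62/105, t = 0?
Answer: -17405/346 ≈ -50.303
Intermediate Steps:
r = -105/346 (r = 2/(-6 - 62/105) = 2/(-692/105) = 2*(-105/692) = -105/346 ≈ -0.30347)
(t*13 + r) - 50 = (0*13 - 105/346) - 50 = (0 - 105/346) - 50 = -105/346 - 50 = -17405/346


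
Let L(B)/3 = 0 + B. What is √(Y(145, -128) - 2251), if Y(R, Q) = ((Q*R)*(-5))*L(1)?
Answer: √276149 ≈ 525.50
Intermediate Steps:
L(B) = 3*B (L(B) = 3*(0 + B) = 3*B)
Y(R, Q) = -15*Q*R (Y(R, Q) = ((Q*R)*(-5))*(3*1) = -5*Q*R*3 = -15*Q*R)
√(Y(145, -128) - 2251) = √(-15*(-128)*145 - 2251) = √(278400 - 2251) = √276149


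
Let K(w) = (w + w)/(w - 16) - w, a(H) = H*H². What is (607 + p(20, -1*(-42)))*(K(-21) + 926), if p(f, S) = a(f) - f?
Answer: 301240547/37 ≈ 8.1416e+6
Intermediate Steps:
a(H) = H³
p(f, S) = f³ - f
K(w) = -w + 2*w/(-16 + w) (K(w) = (2*w)/(-16 + w) - w = 2*w/(-16 + w) - w = -w + 2*w/(-16 + w))
(607 + p(20, -1*(-42)))*(K(-21) + 926) = (607 + (20³ - 1*20))*(-21*(18 - 1*(-21))/(-16 - 21) + 926) = (607 + (8000 - 20))*(-21*(18 + 21)/(-37) + 926) = (607 + 7980)*(-21*(-1/37)*39 + 926) = 8587*(819/37 + 926) = 8587*(35081/37) = 301240547/37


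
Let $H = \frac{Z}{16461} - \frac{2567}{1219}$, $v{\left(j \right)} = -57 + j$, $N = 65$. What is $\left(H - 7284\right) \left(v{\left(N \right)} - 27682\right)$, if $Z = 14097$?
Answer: $\frac{1348512661207000}{6688653} \approx 2.0161 \cdot 10^{8}$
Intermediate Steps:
$H = - \frac{8357048}{6688653}$ ($H = \frac{14097}{16461} - \frac{2567}{1219} = 14097 \cdot \frac{1}{16461} - \frac{2567}{1219} = \frac{4699}{5487} - \frac{2567}{1219} = - \frac{8357048}{6688653} \approx -1.2494$)
$\left(H - 7284\right) \left(v{\left(N \right)} - 27682\right) = \left(- \frac{8357048}{6688653} - 7284\right) \left(\left(-57 + 65\right) - 27682\right) = - \frac{48728505500 \left(8 - 27682\right)}{6688653} = \left(- \frac{48728505500}{6688653}\right) \left(-27674\right) = \frac{1348512661207000}{6688653}$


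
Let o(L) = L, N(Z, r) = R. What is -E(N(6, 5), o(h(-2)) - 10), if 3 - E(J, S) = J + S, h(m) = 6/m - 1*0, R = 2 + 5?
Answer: -9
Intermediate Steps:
R = 7
h(m) = 6/m (h(m) = 6/m + 0 = 6/m)
N(Z, r) = 7
E(J, S) = 3 - J - S (E(J, S) = 3 - (J + S) = 3 + (-J - S) = 3 - J - S)
-E(N(6, 5), o(h(-2)) - 10) = -(3 - 1*7 - (6/(-2) - 10)) = -(3 - 7 - (6*(-½) - 10)) = -(3 - 7 - (-3 - 10)) = -(3 - 7 - 1*(-13)) = -(3 - 7 + 13) = -1*9 = -9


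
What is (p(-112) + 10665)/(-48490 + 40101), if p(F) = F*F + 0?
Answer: -23209/8389 ≈ -2.7666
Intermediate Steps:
p(F) = F**2 (p(F) = F**2 + 0 = F**2)
(p(-112) + 10665)/(-48490 + 40101) = ((-112)**2 + 10665)/(-48490 + 40101) = (12544 + 10665)/(-8389) = 23209*(-1/8389) = -23209/8389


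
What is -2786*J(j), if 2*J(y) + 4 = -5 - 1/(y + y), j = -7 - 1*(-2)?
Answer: 123977/10 ≈ 12398.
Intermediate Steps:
j = -5 (j = -7 + 2 = -5)
J(y) = -9/2 - 1/(4*y) (J(y) = -2 + (-5 - 1/(y + y))/2 = -2 + (-5 - 1/(2*y))/2 = -2 + (-5/2 - 1/(4*y)) = -9/2 - 1/(4*y))
-2786*J(j) = -1393*(-1 - 18*(-5))/(2*(-5)) = -1393*(-1)*(-1 + 90)/(2*5) = -1393*(-1)*89/(2*5) = -2786*(-89/20) = 123977/10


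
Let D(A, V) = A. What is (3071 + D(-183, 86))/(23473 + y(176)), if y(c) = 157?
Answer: 1444/11815 ≈ 0.12222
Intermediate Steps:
(3071 + D(-183, 86))/(23473 + y(176)) = (3071 - 183)/(23473 + 157) = 2888/23630 = 2888*(1/23630) = 1444/11815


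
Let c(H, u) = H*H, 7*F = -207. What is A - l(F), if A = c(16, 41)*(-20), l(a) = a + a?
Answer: -35426/7 ≈ -5060.9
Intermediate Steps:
F = -207/7 (F = (⅐)*(-207) = -207/7 ≈ -29.571)
l(a) = 2*a
c(H, u) = H²
A = -5120 (A = 16²*(-20) = 256*(-20) = -5120)
A - l(F) = -5120 - 2*(-207)/7 = -5120 - 1*(-414/7) = -5120 + 414/7 = -35426/7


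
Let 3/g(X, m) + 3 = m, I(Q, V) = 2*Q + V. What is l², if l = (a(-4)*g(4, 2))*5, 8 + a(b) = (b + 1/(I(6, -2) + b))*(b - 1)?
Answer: 112225/4 ≈ 28056.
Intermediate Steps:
I(Q, V) = V + 2*Q
g(X, m) = 3/(-3 + m)
a(b) = -8 + (-1 + b)*(b + 1/(10 + b)) (a(b) = -8 + (b + 1/((-2 + 2*6) + b))*(b - 1) = -8 + (b + 1/((-2 + 12) + b))*(-1 + b) = -8 + (b + 1/(10 + b))*(-1 + b) = -8 + (-1 + b)*(b + 1/(10 + b)))
l = -335/2 (l = (((-81 + (-4)³ - 17*(-4) + 9*(-4)²)/(10 - 4))*(3/(-3 + 2)))*5 = (((-81 - 64 + 68 + 9*16)/6)*(3/(-1)))*5 = (((-81 - 64 + 68 + 144)/6)*(3*(-1)))*5 = (((⅙)*67)*(-3))*5 = ((67/6)*(-3))*5 = -67/2*5 = -335/2 ≈ -167.50)
l² = (-335/2)² = 112225/4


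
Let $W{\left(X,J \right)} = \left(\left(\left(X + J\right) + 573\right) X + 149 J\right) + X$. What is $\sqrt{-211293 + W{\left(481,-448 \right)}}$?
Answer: $\sqrt{13922} \approx 117.99$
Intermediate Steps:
$W{\left(X,J \right)} = X + 149 J + X \left(573 + J + X\right)$ ($W{\left(X,J \right)} = \left(\left(\left(J + X\right) + 573\right) X + 149 J\right) + X = \left(\left(573 + J + X\right) X + 149 J\right) + X = \left(X \left(573 + J + X\right) + 149 J\right) + X = \left(149 J + X \left(573 + J + X\right)\right) + X = X + 149 J + X \left(573 + J + X\right)$)
$\sqrt{-211293 + W{\left(481,-448 \right)}} = \sqrt{-211293 + \left(481^{2} + 149 \left(-448\right) + 574 \cdot 481 - 215488\right)} = \sqrt{-211293 + \left(231361 - 66752 + 276094 - 215488\right)} = \sqrt{-211293 + 225215} = \sqrt{13922}$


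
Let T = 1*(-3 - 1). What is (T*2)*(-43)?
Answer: 344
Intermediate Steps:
T = -4 (T = 1*(-4) = -4)
(T*2)*(-43) = -4*2*(-43) = -8*(-43) = 344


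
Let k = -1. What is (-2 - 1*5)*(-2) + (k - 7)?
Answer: 6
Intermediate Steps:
(-2 - 1*5)*(-2) + (k - 7) = (-2 - 1*5)*(-2) + (-1 - 7) = (-2 - 5)*(-2) - 8 = -7*(-2) - 8 = 14 - 8 = 6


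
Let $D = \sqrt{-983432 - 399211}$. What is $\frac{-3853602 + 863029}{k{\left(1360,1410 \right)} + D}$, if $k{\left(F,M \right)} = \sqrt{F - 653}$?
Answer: $- \frac{2990573}{\sqrt{707} + 3 i \sqrt{153627}} \approx -57.482 + 2542.0 i$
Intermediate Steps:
$k{\left(F,M \right)} = \sqrt{-653 + F}$
$D = 3 i \sqrt{153627}$ ($D = \sqrt{-1382643} = 3 i \sqrt{153627} \approx 1175.9 i$)
$\frac{-3853602 + 863029}{k{\left(1360,1410 \right)} + D} = \frac{-3853602 + 863029}{\sqrt{-653 + 1360} + 3 i \sqrt{153627}} = - \frac{2990573}{\sqrt{707} + 3 i \sqrt{153627}}$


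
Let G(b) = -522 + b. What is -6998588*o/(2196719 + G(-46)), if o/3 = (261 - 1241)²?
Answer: -20164331745600/2196151 ≈ -9.1817e+6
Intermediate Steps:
o = 2881200 (o = 3*(261 - 1241)² = 3*(-980)² = 3*960400 = 2881200)
-6998588*o/(2196719 + G(-46)) = -6998588*2881200/(2196719 + (-522 - 46)) = -6998588*2881200/(2196719 - 568) = -6998588/(2196151*(1/2881200)) = -6998588/2196151/2881200 = -6998588*2881200/2196151 = -20164331745600/2196151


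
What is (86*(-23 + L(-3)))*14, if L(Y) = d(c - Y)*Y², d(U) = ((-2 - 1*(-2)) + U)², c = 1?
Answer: 145684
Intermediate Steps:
d(U) = U² (d(U) = ((-2 + 2) + U)² = (0 + U)² = U²)
L(Y) = Y²*(1 - Y)² (L(Y) = (1 - Y)²*Y² = Y²*(1 - Y)²)
(86*(-23 + L(-3)))*14 = (86*(-23 + (-3)²*(-1 - 3)²))*14 = (86*(-23 + 9*(-4)²))*14 = (86*(-23 + 9*16))*14 = (86*(-23 + 144))*14 = (86*121)*14 = 10406*14 = 145684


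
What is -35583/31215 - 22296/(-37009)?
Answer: -206973869/385078645 ≈ -0.53749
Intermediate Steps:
-35583/31215 - 22296/(-37009) = -35583*1/31215 - 22296*(-1/37009) = -11861/10405 + 22296/37009 = -206973869/385078645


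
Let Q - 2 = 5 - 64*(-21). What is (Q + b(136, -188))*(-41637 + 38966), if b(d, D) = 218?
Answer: -4190799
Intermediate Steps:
Q = 1351 (Q = 2 + (5 - 64*(-21)) = 2 + (5 + 1344) = 2 + 1349 = 1351)
(Q + b(136, -188))*(-41637 + 38966) = (1351 + 218)*(-41637 + 38966) = 1569*(-2671) = -4190799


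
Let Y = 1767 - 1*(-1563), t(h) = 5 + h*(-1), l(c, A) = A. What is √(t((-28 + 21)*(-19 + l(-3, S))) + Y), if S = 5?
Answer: √3237 ≈ 56.895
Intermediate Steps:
t(h) = 5 - h
Y = 3330 (Y = 1767 + 1563 = 3330)
√(t((-28 + 21)*(-19 + l(-3, S))) + Y) = √((5 - (-28 + 21)*(-19 + 5)) + 3330) = √((5 - (-7)*(-14)) + 3330) = √((5 - 1*98) + 3330) = √((5 - 98) + 3330) = √(-93 + 3330) = √3237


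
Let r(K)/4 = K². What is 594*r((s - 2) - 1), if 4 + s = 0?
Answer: 116424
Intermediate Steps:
s = -4 (s = -4 + 0 = -4)
r(K) = 4*K²
594*r((s - 2) - 1) = 594*(4*((-4 - 2) - 1)²) = 594*(4*(-6 - 1)²) = 594*(4*(-7)²) = 594*(4*49) = 594*196 = 116424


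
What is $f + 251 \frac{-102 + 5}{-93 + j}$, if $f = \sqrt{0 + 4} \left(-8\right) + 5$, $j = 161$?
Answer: $- \frac{25095}{68} \approx -369.04$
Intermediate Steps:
$f = -11$ ($f = \sqrt{4} \left(-8\right) + 5 = 2 \left(-8\right) + 5 = -16 + 5 = -11$)
$f + 251 \frac{-102 + 5}{-93 + j} = -11 + 251 \frac{-102 + 5}{-93 + 161} = -11 + 251 \left(- \frac{97}{68}\right) = -11 - \frac{24347}{68} = - \frac{25095}{68}$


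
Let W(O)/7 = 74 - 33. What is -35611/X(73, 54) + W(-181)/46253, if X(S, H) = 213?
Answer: -1647054452/9851889 ≈ -167.18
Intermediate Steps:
W(O) = 287 (W(O) = 7*(74 - 33) = 7*41 = 287)
-35611/X(73, 54) + W(-181)/46253 = -35611/213 + 287/46253 = -1647054452/9851889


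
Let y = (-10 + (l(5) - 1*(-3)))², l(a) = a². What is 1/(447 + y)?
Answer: 1/771 ≈ 0.0012970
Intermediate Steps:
y = 324 (y = (-10 + (5² - 1*(-3)))² = (-10 + (25 + 3))² = (-10 + 28)² = 18² = 324)
1/(447 + y) = 1/(447 + 324) = 1/771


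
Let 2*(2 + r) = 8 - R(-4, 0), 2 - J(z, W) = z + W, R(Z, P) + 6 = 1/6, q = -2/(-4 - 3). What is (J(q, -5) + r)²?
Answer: 954529/7056 ≈ 135.28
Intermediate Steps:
q = 2/7 (q = -2/(-7) = -⅐*(-2) = 2/7 ≈ 0.28571)
R(Z, P) = -35/6 (R(Z, P) = -6 + 1/6 = -6 + ⅙ = -35/6)
J(z, W) = 2 - W - z (J(z, W) = 2 - (z + W) = 2 - (W + z) = 2 + (-W - z) = 2 - W - z)
r = 59/12 (r = -2 + (8 - 1*(-35/6))/2 = -2 + (8 + 35/6)/2 = -2 + (½)*(83/6) = -2 + 83/12 = 59/12 ≈ 4.9167)
(J(q, -5) + r)² = ((2 - 1*(-5) - 1*2/7) + 59/12)² = ((2 + 5 - 2/7) + 59/12)² = (47/7 + 59/12)² = (977/84)² = 954529/7056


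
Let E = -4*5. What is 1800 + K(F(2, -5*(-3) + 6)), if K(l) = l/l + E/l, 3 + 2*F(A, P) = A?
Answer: 1841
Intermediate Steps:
F(A, P) = -3/2 + A/2
E = -20
K(l) = 1 - 20/l (K(l) = l/l - 20/l = 1 - 20/l)
1800 + K(F(2, -5*(-3) + 6)) = 1800 + (-20 + (-3/2 + (½)*2))/(-3/2 + (½)*2) = 1800 + (-20 + (-3/2 + 1))/(-3/2 + 1) = 1800 + (-20 - ½)/(-½) = 1800 - 2*(-41/2) = 1800 + 41 = 1841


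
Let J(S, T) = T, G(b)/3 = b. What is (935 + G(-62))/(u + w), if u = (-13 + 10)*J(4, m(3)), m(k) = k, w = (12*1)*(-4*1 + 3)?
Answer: -107/3 ≈ -35.667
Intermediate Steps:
G(b) = 3*b
w = -12 (w = 12*(-4 + 3) = 12*(-1) = -12)
u = -9 (u = (-13 + 10)*3 = -3*3 = -9)
(935 + G(-62))/(u + w) = (935 + 3*(-62))/(-9 - 12) = (935 - 186)/(-21) = 749*(-1/21) = -107/3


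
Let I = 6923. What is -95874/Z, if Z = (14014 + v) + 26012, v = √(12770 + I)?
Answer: -3837452724/1602060983 + 95874*√19693/1602060983 ≈ -2.3869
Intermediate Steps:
v = √19693 (v = √(12770 + 6923) = √19693 ≈ 140.33)
Z = 40026 + √19693 (Z = (14014 + √19693) + 26012 = 40026 + √19693 ≈ 40166.)
-95874/Z = -95874/(40026 + √19693)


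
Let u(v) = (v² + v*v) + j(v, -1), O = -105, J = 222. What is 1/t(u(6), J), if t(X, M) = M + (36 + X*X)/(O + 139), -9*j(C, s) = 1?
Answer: 2754/1032913 ≈ 0.0026662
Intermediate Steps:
j(C, s) = -⅑ (j(C, s) = -⅑*1 = -⅑)
u(v) = -⅑ + 2*v² (u(v) = (v² + v*v) - ⅑ = (v² + v²) - ⅑ = 2*v² - ⅑ = -⅑ + 2*v²)
t(X, M) = 18/17 + M + X²/34 (t(X, M) = M + (36 + X*X)/(-105 + 139) = M + (36 + X²)/34 = M + (36 + X²)*(1/34) = M + (18/17 + X²/34) = 18/17 + M + X²/34)
1/t(u(6), J) = 1/(18/17 + 222 + (-⅑ + 2*6²)²/34) = 1/(18/17 + 222 + (-⅑ + 2*36)²/34) = 1/(18/17 + 222 + (-⅑ + 72)²/34) = 1/(18/17 + 222 + (647/9)²/34) = 1/(18/17 + 222 + (1/34)*(418609/81)) = 1/(18/17 + 222 + 418609/2754) = 1/(1032913/2754) = 2754/1032913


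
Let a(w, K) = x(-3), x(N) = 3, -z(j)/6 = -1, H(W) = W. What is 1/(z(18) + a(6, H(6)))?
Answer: ⅑ ≈ 0.11111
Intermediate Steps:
z(j) = 6 (z(j) = -6*(-1) = 6)
a(w, K) = 3
1/(z(18) + a(6, H(6))) = 1/(6 + 3) = 1/9 = ⅑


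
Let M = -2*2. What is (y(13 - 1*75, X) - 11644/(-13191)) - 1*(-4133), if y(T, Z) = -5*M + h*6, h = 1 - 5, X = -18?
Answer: 54477283/13191 ≈ 4129.9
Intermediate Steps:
M = -4
h = -4
y(T, Z) = -4 (y(T, Z) = -5*(-4) - 4*6 = 20 - 24 = -4)
(y(13 - 1*75, X) - 11644/(-13191)) - 1*(-4133) = (-4 - 11644/(-13191)) - 1*(-4133) = (-4 - 11644*(-1)/13191) + 4133 = (-4 - 1*(-11644/13191)) + 4133 = (-4 + 11644/13191) + 4133 = -41120/13191 + 4133 = 54477283/13191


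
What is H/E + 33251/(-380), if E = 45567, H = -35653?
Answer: -1528696457/17315460 ≈ -88.285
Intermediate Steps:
H/E + 33251/(-380) = -35653/45567 + 33251/(-380) = -35653*1/45567 + 33251*(-1/380) = -35653/45567 - 33251/380 = -1528696457/17315460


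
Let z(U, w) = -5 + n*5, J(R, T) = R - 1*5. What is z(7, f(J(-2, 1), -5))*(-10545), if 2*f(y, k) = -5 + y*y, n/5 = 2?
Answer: -474525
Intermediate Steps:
J(R, T) = -5 + R (J(R, T) = R - 5 = -5 + R)
n = 10 (n = 5*2 = 10)
f(y, k) = -5/2 + y²/2 (f(y, k) = (-5 + y*y)/2 = (-5 + y²)/2 = -5/2 + y²/2)
z(U, w) = 45 (z(U, w) = -5 + 10*5 = -5 + 50 = 45)
z(7, f(J(-2, 1), -5))*(-10545) = 45*(-10545) = -474525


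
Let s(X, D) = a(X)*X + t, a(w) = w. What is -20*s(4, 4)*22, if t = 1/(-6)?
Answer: -20900/3 ≈ -6966.7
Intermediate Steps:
t = -⅙ ≈ -0.16667
s(X, D) = -⅙ + X² (s(X, D) = X*X - ⅙ = X² - ⅙ = -⅙ + X²)
-20*s(4, 4)*22 = -20*(-⅙ + 4²)*22 = -20*(-⅙ + 16)*22 = -20*95/6*22 = -950/3*22 = -20900/3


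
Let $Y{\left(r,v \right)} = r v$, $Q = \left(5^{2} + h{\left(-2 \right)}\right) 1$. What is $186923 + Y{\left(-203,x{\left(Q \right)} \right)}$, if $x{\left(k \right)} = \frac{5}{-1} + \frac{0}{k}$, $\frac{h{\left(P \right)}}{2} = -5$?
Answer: $187938$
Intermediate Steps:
$h{\left(P \right)} = -10$ ($h{\left(P \right)} = 2 \left(-5\right) = -10$)
$Q = 15$ ($Q = \left(5^{2} - 10\right) 1 = \left(25 - 10\right) 1 = 15 \cdot 1 = 15$)
$x{\left(k \right)} = -5$ ($x{\left(k \right)} = 5 \left(-1\right) + 0 = -5 + 0 = -5$)
$186923 + Y{\left(-203,x{\left(Q \right)} \right)} = 186923 - -1015 = 186923 + 1015 = 187938$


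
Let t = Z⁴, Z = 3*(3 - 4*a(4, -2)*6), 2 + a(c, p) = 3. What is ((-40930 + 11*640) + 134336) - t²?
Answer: -248155780167075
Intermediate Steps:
a(c, p) = 1 (a(c, p) = -2 + 3 = 1)
Z = -63 (Z = 3*(3 - 4*1*6) = 3*(3 - 4*6) = 3*(3 - 24) = 3*(-21) = -63)
t = 15752961 (t = (-63)⁴ = 15752961)
((-40930 + 11*640) + 134336) - t² = ((-40930 + 11*640) + 134336) - 1*15752961² = ((-40930 + 7040) + 134336) - 1*248155780267521 = (-33890 + 134336) - 248155780267521 = 100446 - 248155780267521 = -248155780167075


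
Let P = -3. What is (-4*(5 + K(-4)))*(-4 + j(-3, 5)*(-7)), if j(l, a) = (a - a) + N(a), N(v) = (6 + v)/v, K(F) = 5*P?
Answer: -776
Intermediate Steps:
K(F) = -15 (K(F) = 5*(-3) = -15)
N(v) = (6 + v)/v
j(l, a) = (6 + a)/a (j(l, a) = (a - a) + (6 + a)/a = 0 + (6 + a)/a = (6 + a)/a)
(-4*(5 + K(-4)))*(-4 + j(-3, 5)*(-7)) = (-4*(5 - 15))*(-4 + ((6 + 5)/5)*(-7)) = (-4*(-10))*(-4 + ((⅕)*11)*(-7)) = 40*(-4 + (11/5)*(-7)) = 40*(-4 - 77/5) = 40*(-97/5) = -776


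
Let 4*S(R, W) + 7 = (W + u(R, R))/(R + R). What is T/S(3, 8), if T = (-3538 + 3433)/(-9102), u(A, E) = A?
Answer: -420/47027 ≈ -0.0089310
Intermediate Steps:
S(R, W) = -7/4 + (R + W)/(8*R) (S(R, W) = -7/4 + ((W + R)/(R + R))/4 = -7/4 + ((R + W)/((2*R)))/4 = -7/4 + ((R + W)*(1/(2*R)))/4 = -7/4 + ((R + W)/(2*R))/4 = -7/4 + (R + W)/(8*R))
T = 35/3034 (T = -105*(-1/9102) = 35/3034 ≈ 0.011536)
T/S(3, 8) = 35/(3034*(((⅛)*(8 - 13*3)/3))) = 35/(3034*(((⅛)*(⅓)*(8 - 39)))) = 35/(3034*(((⅛)*(⅓)*(-31)))) = 35/(3034*(-31/24)) = (35/3034)*(-24/31) = -420/47027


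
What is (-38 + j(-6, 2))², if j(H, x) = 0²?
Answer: 1444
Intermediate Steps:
j(H, x) = 0
(-38 + j(-6, 2))² = (-38 + 0)² = (-38)² = 1444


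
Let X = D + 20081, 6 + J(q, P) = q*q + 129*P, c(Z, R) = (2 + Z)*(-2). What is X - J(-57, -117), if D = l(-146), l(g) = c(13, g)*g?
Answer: 36311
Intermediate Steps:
c(Z, R) = -4 - 2*Z
J(q, P) = -6 + q**2 + 129*P (J(q, P) = -6 + (q*q + 129*P) = -6 + (q**2 + 129*P) = -6 + q**2 + 129*P)
l(g) = -30*g (l(g) = (-4 - 2*13)*g = (-4 - 26)*g = -30*g)
D = 4380 (D = -30*(-146) = 4380)
X = 24461 (X = 4380 + 20081 = 24461)
X - J(-57, -117) = 24461 - (-6 + (-57)**2 + 129*(-117)) = 24461 - (-6 + 3249 - 15093) = 24461 - 1*(-11850) = 24461 + 11850 = 36311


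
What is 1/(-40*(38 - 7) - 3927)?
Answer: -1/5167 ≈ -0.00019354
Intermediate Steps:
1/(-40*(38 - 7) - 3927) = 1/(-40*31 - 3927) = 1/(-1240 - 3927) = 1/(-5167) = -1/5167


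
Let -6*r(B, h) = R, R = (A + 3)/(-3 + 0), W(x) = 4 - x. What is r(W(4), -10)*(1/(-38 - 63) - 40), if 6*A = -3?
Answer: -2245/404 ≈ -5.5569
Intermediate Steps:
A = -1/2 (A = (1/6)*(-3) = -1/2 ≈ -0.50000)
R = -5/6 (R = (-1/2 + 3)/(-3 + 0) = (5/2)/(-3) = (5/2)*(-1/3) = -5/6 ≈ -0.83333)
r(B, h) = 5/36 (r(B, h) = -1/6*(-5/6) = 5/36)
r(W(4), -10)*(1/(-38 - 63) - 40) = 5*(1/(-38 - 63) - 40)/36 = 5*(1/(-101) - 40)/36 = 5*(-1/101 - 40)/36 = (5/36)*(-4041/101) = -2245/404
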